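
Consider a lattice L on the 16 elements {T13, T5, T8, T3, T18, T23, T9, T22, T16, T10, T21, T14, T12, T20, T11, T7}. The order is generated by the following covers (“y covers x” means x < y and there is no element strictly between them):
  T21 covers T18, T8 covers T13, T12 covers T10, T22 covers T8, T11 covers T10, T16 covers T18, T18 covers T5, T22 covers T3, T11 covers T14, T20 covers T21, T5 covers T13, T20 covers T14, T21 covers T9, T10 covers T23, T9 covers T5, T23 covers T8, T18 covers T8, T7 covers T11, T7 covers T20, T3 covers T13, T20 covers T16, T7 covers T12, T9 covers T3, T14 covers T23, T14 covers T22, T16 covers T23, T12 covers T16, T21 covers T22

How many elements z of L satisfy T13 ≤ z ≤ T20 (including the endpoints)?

The interval [T13, T20] = {T13, T14, T16, T18, T20, T21, T22, T23, T3, T5, T8, T9}, which has 12 elements.

12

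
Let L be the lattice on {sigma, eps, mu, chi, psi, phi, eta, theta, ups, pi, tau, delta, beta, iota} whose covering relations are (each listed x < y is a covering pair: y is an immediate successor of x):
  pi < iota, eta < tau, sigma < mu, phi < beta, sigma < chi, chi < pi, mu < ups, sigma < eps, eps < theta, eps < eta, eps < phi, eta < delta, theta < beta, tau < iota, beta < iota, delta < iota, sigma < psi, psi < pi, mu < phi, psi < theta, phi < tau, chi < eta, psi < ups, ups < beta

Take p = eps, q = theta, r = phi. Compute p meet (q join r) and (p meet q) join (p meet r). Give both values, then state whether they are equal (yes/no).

q join r = beta, so p meet (q join r) = eps meet beta = eps.
p meet q = eps and p meet r = eps, so (p meet q) join (p meet r) = eps join eps = eps.
Equal: yes.

eps; eps; yes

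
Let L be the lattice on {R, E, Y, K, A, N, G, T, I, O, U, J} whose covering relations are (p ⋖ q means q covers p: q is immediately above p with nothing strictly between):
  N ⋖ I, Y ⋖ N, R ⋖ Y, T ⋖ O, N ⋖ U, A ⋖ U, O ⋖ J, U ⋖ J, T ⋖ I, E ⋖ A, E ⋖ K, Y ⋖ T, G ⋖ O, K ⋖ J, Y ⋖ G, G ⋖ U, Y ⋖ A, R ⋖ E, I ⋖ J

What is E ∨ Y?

A

Common upper bounds of {E, Y}: A, J, U.
The least among these is A.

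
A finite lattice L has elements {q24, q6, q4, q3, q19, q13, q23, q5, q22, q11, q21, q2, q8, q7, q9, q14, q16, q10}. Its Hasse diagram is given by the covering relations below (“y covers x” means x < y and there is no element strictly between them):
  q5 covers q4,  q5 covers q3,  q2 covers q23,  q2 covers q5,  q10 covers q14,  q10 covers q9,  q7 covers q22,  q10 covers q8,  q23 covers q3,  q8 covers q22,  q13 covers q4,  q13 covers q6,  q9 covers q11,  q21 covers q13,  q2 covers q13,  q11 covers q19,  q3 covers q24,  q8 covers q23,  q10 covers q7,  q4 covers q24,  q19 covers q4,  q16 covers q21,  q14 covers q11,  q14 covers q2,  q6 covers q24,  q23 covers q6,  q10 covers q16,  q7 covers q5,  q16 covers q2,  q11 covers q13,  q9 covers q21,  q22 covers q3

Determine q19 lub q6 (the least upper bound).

Common upper bounds of {q19, q6}: q10, q11, q14, q9.
The least among these is q11.

q11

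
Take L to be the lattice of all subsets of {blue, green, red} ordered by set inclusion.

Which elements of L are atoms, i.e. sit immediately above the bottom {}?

{blue}, {green}, {red}

The atoms are exactly the elements that cover {}: {blue}, {green}, {red}.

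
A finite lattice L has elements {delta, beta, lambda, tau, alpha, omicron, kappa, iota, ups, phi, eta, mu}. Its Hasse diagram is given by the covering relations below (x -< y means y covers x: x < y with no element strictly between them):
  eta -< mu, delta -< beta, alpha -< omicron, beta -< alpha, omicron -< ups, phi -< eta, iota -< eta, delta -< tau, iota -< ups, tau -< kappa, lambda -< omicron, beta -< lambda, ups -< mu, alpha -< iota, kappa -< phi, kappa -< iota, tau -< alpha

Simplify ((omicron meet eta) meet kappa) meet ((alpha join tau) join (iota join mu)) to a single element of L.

omicron ∧ eta = alpha
alpha ∧ kappa = tau
alpha ∨ tau = alpha
iota ∨ mu = mu
alpha ∨ mu = mu
tau ∧ mu = tau

tau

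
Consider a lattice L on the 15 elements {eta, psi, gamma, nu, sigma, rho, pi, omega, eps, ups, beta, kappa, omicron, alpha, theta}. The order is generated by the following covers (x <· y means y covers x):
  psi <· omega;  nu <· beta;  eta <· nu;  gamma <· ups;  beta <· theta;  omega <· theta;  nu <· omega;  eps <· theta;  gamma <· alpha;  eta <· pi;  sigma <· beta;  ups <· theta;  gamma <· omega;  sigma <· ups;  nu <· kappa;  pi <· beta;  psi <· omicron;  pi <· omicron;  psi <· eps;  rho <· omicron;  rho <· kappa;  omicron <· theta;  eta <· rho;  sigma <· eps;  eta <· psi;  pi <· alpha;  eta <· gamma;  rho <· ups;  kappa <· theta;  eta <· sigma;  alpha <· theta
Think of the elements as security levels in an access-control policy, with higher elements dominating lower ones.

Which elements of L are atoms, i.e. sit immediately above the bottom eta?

The atoms are exactly the elements that cover eta: gamma, nu, pi, psi, rho, sigma.

gamma, nu, pi, psi, rho, sigma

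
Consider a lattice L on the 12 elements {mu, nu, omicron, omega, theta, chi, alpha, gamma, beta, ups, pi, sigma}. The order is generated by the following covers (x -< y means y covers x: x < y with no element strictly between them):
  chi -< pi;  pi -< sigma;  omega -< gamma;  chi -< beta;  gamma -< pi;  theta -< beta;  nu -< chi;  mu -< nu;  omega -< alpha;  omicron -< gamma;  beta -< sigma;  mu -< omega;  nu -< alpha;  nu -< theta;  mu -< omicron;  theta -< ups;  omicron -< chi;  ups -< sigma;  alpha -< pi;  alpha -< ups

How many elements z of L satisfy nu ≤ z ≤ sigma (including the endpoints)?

The interval [nu, sigma] = {alpha, beta, chi, nu, pi, sigma, theta, ups}, which has 8 elements.

8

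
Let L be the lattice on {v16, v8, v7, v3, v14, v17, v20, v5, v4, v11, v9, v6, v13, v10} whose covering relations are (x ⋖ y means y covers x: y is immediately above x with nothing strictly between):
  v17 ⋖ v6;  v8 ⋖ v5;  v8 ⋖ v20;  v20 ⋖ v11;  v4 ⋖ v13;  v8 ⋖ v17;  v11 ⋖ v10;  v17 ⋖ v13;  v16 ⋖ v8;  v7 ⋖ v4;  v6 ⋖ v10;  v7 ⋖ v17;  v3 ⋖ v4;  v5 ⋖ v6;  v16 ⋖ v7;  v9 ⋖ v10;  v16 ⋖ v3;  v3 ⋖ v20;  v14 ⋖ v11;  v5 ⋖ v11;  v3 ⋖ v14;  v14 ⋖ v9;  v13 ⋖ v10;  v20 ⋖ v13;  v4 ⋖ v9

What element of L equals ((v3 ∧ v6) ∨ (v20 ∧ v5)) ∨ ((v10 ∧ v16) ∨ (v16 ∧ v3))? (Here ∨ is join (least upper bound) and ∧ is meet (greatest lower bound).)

v8

v3 ∧ v6 = v16
v20 ∧ v5 = v8
v16 ∨ v8 = v8
v10 ∧ v16 = v16
v16 ∧ v3 = v16
v16 ∨ v16 = v16
v8 ∨ v16 = v8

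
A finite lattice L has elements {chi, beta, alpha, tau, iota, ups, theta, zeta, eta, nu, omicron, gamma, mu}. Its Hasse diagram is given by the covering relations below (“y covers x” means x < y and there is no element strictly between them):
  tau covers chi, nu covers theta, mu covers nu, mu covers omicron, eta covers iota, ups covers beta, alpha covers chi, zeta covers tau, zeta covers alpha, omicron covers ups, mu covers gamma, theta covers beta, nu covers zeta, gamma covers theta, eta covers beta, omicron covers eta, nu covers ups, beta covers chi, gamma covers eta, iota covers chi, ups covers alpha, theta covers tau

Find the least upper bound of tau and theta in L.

Common upper bounds of {tau, theta}: gamma, mu, nu, theta.
The least among these is theta.

theta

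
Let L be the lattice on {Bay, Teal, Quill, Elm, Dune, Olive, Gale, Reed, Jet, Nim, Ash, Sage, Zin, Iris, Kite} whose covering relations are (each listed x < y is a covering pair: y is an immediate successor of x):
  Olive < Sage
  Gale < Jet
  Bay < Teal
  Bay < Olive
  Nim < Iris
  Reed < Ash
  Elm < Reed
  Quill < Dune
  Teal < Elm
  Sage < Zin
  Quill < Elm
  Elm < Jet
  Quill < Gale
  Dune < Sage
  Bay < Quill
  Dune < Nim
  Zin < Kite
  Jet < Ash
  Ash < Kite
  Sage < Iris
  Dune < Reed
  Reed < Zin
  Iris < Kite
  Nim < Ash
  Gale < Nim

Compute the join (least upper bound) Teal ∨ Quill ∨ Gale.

Jet

Common upper bounds of {Teal, Quill, Gale}: Ash, Jet, Kite.
The least among these is Jet.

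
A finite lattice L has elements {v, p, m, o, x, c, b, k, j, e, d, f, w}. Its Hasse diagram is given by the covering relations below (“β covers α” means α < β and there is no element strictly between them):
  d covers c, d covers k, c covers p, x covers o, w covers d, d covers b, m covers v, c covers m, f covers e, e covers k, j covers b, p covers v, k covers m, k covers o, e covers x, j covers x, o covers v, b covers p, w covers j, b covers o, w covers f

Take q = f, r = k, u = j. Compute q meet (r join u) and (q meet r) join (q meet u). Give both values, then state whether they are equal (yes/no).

r join u = w, so q meet (r join u) = f meet w = f.
q meet r = k and q meet u = x, so (q meet r) join (q meet u) = k join x = e.
Equal: no.

f; e; no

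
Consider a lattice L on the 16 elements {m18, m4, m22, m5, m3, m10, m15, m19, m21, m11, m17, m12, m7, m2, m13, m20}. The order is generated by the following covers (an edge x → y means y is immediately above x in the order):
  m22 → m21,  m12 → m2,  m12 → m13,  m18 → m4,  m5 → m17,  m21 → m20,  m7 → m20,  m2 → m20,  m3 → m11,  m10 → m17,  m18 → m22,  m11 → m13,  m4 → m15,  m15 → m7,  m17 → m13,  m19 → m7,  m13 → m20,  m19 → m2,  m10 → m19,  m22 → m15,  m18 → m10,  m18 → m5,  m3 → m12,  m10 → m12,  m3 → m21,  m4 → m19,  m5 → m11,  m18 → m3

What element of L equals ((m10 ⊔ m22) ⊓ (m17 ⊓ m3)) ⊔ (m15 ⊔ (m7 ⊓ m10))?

m7

m10 ∨ m22 = m7
m17 ∧ m3 = m18
m7 ∧ m18 = m18
m7 ∧ m10 = m10
m15 ∨ m10 = m7
m18 ∨ m7 = m7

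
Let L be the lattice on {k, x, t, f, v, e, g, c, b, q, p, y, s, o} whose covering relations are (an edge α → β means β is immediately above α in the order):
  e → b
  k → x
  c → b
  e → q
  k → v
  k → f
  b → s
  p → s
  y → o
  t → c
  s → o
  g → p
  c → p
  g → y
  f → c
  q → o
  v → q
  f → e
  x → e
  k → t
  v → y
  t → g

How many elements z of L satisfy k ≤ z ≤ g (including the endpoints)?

The interval [k, g] = {g, k, t}, which has 3 elements.

3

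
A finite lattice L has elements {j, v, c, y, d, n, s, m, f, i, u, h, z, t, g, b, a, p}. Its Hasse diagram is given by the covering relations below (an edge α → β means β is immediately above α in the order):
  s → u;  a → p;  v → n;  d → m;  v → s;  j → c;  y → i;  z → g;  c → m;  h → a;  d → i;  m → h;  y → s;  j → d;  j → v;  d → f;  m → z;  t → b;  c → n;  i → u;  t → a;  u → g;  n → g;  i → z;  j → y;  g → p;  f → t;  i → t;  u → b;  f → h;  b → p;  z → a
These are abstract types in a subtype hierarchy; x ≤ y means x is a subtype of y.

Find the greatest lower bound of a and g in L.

Common lower bounds of {a, g}: c, d, i, j, m, y, z.
The greatest among these is z.

z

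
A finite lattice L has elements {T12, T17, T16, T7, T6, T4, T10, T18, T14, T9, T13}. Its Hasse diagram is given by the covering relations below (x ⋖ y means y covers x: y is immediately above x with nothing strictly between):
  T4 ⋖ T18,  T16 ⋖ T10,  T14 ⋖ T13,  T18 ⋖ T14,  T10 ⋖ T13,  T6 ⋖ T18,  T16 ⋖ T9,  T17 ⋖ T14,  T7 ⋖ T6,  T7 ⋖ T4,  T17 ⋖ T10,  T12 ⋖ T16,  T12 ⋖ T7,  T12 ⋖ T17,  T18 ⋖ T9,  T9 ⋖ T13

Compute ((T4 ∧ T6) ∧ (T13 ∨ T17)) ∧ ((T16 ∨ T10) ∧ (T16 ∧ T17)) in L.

T12

T4 ∧ T6 = T7
T13 ∨ T17 = T13
T7 ∧ T13 = T7
T16 ∨ T10 = T10
T16 ∧ T17 = T12
T10 ∧ T12 = T12
T7 ∧ T12 = T12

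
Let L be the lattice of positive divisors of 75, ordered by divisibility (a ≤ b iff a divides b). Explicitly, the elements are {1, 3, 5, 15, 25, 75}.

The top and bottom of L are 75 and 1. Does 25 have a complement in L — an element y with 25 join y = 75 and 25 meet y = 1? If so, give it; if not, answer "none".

3

Need y with 25 ∨ y = 75 and 25 ∧ y = 1.
Checking each element gives: 3.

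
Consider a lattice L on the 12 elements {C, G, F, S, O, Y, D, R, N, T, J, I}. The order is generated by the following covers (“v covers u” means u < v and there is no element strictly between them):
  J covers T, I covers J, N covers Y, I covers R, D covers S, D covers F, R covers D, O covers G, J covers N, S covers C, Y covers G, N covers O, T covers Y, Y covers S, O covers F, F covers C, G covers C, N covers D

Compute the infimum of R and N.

Common lower bounds of {R, N}: C, D, F, S.
The greatest among these is D.

D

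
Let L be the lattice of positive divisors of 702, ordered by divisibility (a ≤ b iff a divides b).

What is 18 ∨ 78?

In the divisibility order, the join is the least common multiple: lcm(18, 78) = 234.

234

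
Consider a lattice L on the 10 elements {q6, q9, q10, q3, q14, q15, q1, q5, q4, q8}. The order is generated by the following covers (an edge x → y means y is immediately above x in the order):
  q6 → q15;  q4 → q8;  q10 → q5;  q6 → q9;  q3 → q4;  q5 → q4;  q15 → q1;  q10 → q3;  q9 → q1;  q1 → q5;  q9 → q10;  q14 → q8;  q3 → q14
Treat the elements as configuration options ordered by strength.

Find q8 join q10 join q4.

Common upper bounds of {q8, q10, q4}: q8.
The least among these is q8.

q8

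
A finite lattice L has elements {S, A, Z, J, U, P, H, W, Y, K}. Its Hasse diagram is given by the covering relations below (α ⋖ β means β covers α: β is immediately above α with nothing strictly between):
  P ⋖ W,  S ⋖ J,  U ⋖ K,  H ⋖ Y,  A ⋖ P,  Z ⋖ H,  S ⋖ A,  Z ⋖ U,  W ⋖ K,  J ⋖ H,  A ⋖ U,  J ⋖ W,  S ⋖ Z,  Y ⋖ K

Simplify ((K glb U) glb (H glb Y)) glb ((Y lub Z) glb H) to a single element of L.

K ∧ U = U
H ∧ Y = H
U ∧ H = Z
Y ∨ Z = Y
Y ∧ H = H
Z ∧ H = Z

Z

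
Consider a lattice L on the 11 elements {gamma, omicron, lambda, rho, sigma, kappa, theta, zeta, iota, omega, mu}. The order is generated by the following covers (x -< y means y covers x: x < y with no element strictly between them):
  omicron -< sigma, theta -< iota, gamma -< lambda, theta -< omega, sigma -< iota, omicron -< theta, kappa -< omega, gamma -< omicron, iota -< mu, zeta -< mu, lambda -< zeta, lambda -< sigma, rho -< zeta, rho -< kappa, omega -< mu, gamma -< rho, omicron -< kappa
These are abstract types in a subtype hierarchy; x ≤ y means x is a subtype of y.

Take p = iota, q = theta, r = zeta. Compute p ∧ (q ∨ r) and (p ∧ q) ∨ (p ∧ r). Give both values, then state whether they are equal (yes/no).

q ∨ r = mu, so p ∧ (q ∨ r) = iota ∧ mu = iota.
p ∧ q = theta and p ∧ r = lambda, so (p ∧ q) ∨ (p ∧ r) = theta ∨ lambda = iota.
Equal: yes.

iota; iota; yes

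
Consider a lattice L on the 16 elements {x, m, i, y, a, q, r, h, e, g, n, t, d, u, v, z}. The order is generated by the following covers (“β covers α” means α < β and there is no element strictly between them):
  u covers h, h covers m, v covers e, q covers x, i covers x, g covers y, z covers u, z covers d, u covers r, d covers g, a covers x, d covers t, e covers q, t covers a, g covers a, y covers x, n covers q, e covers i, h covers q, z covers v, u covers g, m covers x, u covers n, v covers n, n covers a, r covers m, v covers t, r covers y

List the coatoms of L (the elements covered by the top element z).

The coatoms are exactly the elements covered by z: d, u, v.

d, u, v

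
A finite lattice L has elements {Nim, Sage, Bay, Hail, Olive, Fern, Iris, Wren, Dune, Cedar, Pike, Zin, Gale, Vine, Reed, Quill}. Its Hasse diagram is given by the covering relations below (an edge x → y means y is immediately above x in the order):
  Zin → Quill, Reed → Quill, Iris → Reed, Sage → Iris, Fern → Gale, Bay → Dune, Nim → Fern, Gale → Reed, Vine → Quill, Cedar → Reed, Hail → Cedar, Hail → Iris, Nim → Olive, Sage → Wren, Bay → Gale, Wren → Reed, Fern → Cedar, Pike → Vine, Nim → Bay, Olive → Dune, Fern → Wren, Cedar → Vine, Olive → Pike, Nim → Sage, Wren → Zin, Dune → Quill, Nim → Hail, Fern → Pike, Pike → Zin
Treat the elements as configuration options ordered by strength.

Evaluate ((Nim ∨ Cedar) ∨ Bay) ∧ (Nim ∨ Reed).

Nim ∨ Cedar = Cedar
Cedar ∨ Bay = Reed
Nim ∨ Reed = Reed
Reed ∧ Reed = Reed

Reed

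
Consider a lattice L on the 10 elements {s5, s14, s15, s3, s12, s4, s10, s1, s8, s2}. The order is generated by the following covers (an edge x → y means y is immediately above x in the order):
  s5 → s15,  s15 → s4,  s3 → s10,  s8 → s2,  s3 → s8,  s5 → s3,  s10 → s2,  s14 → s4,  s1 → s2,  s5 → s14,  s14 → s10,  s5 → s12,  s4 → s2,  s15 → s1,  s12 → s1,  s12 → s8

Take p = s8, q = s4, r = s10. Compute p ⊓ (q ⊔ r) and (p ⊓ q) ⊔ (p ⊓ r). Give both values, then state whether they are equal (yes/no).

s8; s3; no

q ⊔ r = s2, so p ⊓ (q ⊔ r) = s8 ⊓ s2 = s8.
p ⊓ q = s5 and p ⊓ r = s3, so (p ⊓ q) ⊔ (p ⊓ r) = s5 ⊔ s3 = s3.
Equal: no.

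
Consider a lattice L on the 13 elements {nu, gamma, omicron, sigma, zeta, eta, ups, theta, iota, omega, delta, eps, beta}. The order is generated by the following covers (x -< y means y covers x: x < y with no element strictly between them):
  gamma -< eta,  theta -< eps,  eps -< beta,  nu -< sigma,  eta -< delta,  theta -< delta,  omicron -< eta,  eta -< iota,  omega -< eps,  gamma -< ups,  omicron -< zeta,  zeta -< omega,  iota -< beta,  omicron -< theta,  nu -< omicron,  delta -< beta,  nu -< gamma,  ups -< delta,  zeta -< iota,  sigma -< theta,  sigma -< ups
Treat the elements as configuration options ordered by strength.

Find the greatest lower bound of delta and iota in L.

Common lower bounds of {delta, iota}: eta, gamma, nu, omicron.
The greatest among these is eta.

eta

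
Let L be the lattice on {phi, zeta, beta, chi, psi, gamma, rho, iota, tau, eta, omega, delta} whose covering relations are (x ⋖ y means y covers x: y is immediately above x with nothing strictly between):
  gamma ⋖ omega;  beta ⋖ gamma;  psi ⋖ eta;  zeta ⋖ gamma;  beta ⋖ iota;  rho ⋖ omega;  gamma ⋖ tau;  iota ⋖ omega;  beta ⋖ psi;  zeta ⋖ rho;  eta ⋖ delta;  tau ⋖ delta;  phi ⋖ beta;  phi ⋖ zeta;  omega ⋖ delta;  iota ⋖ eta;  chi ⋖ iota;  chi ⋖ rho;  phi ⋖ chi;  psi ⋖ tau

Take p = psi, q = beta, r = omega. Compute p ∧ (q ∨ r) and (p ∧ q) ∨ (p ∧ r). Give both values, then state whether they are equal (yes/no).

q ∨ r = omega, so p ∧ (q ∨ r) = psi ∧ omega = beta.
p ∧ q = beta and p ∧ r = beta, so (p ∧ q) ∨ (p ∧ r) = beta ∨ beta = beta.
Equal: yes.

beta; beta; yes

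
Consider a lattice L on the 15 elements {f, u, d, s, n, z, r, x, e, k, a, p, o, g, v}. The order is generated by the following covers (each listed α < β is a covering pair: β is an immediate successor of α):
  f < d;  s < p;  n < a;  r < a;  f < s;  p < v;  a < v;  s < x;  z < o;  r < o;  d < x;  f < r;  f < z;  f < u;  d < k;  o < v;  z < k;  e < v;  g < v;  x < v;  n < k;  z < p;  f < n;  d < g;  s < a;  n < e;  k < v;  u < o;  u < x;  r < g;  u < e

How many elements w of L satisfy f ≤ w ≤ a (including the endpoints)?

The interval [f, a] = {a, f, n, r, s}, which has 5 elements.

5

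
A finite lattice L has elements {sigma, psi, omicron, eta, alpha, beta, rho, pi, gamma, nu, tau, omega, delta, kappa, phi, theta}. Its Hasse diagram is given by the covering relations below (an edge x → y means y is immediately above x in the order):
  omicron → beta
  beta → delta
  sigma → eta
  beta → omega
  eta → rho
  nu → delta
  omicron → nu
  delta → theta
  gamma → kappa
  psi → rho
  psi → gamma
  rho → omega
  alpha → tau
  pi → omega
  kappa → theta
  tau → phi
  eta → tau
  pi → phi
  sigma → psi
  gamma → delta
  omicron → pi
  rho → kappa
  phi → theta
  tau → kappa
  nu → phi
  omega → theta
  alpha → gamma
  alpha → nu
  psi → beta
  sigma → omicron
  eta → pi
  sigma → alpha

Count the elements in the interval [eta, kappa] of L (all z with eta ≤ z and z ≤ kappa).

4

The interval [eta, kappa] = {eta, kappa, rho, tau}, which has 4 elements.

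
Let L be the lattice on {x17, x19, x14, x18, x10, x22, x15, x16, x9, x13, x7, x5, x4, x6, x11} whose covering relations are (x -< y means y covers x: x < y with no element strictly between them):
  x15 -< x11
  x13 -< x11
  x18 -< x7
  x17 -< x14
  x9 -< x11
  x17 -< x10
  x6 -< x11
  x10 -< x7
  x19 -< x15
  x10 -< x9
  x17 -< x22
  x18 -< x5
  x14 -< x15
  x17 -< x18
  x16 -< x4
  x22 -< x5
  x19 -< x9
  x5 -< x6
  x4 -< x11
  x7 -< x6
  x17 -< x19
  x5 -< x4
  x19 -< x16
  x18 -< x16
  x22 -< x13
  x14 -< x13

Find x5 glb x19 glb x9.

x17

Common lower bounds of {x5, x19, x9}: x17.
The greatest among these is x17.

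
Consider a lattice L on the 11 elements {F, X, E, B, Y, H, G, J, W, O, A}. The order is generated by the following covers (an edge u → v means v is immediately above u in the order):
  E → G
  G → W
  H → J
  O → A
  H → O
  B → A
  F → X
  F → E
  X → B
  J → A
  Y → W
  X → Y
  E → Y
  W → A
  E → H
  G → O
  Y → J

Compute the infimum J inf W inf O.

E

Common lower bounds of {J, W, O}: E, F.
The greatest among these is E.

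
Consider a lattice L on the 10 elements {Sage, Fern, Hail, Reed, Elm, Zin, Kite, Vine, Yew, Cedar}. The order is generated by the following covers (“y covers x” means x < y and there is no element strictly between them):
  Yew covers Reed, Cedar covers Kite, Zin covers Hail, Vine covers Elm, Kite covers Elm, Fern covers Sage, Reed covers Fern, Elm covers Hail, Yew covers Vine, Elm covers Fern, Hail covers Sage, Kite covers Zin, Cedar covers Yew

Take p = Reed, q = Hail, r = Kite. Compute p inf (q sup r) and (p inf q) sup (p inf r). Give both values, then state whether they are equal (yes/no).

q sup r = Kite, so p inf (q sup r) = Reed inf Kite = Fern.
p inf q = Sage and p inf r = Fern, so (p inf q) sup (p inf r) = Sage sup Fern = Fern.
Equal: yes.

Fern; Fern; yes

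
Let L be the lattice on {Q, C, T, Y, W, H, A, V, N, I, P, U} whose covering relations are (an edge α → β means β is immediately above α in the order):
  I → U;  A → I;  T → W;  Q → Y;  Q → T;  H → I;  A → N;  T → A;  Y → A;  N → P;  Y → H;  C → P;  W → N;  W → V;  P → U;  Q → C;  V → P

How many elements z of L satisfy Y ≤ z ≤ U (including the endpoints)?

The interval [Y, U] = {A, H, I, N, P, U, Y}, which has 7 elements.

7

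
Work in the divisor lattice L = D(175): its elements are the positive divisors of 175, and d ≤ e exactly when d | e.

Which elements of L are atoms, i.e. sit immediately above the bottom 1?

The atoms are exactly the elements that cover 1: 5, 7.

5, 7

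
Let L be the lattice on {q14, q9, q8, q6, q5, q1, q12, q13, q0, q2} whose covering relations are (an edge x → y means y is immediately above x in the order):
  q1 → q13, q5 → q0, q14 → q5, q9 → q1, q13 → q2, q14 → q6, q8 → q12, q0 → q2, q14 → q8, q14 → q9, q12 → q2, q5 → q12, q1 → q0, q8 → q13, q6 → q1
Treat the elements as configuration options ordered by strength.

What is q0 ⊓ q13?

q1

Common lower bounds of {q0, q13}: q1, q14, q6, q9.
The greatest among these is q1.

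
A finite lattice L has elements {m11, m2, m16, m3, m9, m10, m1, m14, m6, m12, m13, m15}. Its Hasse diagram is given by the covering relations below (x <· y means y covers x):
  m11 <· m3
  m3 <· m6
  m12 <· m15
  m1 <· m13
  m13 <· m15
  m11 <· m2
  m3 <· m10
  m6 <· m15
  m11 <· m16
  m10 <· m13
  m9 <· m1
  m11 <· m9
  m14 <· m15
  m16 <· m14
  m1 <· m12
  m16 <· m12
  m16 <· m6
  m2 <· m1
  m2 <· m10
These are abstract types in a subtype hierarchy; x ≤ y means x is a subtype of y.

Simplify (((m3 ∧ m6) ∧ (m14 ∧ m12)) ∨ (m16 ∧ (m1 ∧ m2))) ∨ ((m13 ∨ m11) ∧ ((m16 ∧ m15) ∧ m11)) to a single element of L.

m11

m3 ∧ m6 = m3
m14 ∧ m12 = m16
m3 ∧ m16 = m11
m1 ∧ m2 = m2
m16 ∧ m2 = m11
m11 ∨ m11 = m11
m13 ∨ m11 = m13
m16 ∧ m15 = m16
m16 ∧ m11 = m11
m13 ∧ m11 = m11
m11 ∨ m11 = m11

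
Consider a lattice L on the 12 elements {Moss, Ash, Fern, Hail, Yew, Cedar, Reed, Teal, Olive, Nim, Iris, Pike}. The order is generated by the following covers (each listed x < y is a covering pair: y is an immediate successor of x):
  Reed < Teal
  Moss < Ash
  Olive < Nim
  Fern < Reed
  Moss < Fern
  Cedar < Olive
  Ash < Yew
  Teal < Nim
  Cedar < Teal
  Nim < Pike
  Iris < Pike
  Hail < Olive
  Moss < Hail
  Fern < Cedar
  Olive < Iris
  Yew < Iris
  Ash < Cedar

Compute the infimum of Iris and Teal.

Common lower bounds of {Iris, Teal}: Ash, Cedar, Fern, Moss.
The greatest among these is Cedar.

Cedar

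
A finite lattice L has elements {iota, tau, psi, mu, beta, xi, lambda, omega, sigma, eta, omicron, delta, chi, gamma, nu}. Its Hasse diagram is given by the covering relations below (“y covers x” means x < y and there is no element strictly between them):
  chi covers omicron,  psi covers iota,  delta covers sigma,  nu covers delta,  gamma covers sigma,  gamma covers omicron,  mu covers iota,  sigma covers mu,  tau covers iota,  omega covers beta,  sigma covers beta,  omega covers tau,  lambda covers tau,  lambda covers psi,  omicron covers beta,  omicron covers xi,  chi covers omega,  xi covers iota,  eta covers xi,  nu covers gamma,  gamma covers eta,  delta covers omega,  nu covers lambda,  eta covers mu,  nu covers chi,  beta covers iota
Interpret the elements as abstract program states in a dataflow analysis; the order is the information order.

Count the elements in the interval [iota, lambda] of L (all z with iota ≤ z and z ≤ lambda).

4

The interval [iota, lambda] = {iota, lambda, psi, tau}, which has 4 elements.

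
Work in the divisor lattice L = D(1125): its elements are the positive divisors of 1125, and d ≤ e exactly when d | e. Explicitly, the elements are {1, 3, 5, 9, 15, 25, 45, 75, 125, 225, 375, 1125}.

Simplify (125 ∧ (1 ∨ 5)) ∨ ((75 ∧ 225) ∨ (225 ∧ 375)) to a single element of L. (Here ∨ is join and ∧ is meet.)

75

1 ∨ 5 = 5
125 ∧ 5 = 5
75 ∧ 225 = 75
225 ∧ 375 = 75
75 ∨ 75 = 75
5 ∨ 75 = 75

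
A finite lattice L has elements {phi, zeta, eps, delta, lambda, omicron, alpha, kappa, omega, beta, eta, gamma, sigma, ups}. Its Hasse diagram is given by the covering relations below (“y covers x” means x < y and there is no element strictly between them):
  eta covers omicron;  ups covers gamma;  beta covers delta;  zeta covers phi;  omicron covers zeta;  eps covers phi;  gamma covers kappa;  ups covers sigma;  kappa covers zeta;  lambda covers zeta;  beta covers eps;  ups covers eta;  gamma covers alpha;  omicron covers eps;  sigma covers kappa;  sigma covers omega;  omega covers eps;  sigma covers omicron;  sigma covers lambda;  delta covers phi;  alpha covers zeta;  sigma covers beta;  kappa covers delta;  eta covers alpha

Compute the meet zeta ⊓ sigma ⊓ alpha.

Common lower bounds of {zeta, sigma, alpha}: phi, zeta.
The greatest among these is zeta.

zeta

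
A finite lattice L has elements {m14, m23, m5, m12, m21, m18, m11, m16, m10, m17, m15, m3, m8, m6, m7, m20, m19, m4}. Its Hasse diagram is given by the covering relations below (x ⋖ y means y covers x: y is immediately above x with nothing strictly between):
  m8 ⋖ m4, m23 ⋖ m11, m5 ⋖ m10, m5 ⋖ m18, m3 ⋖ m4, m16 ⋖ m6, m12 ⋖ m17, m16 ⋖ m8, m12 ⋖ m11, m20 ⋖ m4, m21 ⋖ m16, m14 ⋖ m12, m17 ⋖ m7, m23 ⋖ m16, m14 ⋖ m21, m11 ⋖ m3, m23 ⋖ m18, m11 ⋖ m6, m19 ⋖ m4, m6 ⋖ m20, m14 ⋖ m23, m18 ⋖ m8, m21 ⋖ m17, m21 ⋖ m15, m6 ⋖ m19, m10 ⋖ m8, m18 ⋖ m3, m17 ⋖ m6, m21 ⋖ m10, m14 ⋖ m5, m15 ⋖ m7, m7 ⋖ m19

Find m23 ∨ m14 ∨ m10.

Common upper bounds of {m23, m14, m10}: m4, m8.
The least among these is m8.

m8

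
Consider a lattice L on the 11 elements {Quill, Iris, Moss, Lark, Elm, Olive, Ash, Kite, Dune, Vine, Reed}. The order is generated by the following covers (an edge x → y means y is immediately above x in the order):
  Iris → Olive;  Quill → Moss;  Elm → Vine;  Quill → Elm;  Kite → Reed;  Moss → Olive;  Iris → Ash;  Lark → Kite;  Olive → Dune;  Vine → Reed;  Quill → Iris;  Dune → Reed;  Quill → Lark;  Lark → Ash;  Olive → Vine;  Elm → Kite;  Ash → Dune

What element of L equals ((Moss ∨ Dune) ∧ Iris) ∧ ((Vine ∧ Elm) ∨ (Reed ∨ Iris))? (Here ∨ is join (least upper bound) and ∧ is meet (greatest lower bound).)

Iris

Moss ∨ Dune = Dune
Dune ∧ Iris = Iris
Vine ∧ Elm = Elm
Reed ∨ Iris = Reed
Elm ∨ Reed = Reed
Iris ∧ Reed = Iris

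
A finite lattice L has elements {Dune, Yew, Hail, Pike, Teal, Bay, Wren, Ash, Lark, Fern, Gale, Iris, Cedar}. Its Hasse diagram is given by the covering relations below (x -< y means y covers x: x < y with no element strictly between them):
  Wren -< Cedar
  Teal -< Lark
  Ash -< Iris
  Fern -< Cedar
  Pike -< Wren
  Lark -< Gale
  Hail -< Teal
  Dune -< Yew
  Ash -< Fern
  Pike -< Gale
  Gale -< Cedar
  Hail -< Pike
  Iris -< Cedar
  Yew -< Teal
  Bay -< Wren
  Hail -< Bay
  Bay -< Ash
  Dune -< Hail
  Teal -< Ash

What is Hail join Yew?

Common upper bounds of {Hail, Yew}: Ash, Cedar, Fern, Gale, Iris, Lark, Teal.
The least among these is Teal.

Teal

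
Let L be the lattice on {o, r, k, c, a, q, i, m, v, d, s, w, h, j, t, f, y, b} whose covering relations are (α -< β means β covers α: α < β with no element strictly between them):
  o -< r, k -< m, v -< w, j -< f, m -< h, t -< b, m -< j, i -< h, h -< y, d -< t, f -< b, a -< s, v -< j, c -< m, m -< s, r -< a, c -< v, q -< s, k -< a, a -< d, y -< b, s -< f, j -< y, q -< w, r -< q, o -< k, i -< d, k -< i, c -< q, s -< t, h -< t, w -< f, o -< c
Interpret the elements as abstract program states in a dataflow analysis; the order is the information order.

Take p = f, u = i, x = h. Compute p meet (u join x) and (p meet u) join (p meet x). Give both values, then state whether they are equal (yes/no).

u join x = h, so p meet (u join x) = f meet h = m.
p meet u = k and p meet x = m, so (p meet u) join (p meet x) = k join m = m.
Equal: yes.

m; m; yes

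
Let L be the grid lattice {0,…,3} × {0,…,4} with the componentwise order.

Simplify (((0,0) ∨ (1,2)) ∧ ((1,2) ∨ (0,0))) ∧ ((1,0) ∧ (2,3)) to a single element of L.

(0,0) ∨ (1,2) = (1,2)
(1,2) ∨ (0,0) = (1,2)
(1,2) ∧ (1,2) = (1,2)
(1,0) ∧ (2,3) = (1,0)
(1,2) ∧ (1,0) = (1,0)

(1,0)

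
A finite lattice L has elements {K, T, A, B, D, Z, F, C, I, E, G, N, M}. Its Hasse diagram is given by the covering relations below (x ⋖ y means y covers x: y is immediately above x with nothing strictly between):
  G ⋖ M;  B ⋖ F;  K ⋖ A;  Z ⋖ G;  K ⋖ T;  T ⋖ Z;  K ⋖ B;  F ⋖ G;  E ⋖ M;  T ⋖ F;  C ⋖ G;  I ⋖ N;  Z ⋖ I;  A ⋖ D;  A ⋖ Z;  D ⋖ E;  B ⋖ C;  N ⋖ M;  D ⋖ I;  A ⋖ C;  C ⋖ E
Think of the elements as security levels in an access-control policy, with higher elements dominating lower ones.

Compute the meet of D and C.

A

Common lower bounds of {D, C}: A, K.
The greatest among these is A.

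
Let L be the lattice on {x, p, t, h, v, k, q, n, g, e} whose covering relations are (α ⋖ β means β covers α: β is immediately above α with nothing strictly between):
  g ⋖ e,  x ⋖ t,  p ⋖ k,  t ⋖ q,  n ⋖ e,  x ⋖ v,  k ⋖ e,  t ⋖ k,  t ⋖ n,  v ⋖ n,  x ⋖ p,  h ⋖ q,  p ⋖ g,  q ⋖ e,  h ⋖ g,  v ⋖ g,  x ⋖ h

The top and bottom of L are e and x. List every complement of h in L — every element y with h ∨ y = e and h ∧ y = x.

k, n

Need y with h ∨ y = e and h ∧ y = x.
Checking each element gives: k, n.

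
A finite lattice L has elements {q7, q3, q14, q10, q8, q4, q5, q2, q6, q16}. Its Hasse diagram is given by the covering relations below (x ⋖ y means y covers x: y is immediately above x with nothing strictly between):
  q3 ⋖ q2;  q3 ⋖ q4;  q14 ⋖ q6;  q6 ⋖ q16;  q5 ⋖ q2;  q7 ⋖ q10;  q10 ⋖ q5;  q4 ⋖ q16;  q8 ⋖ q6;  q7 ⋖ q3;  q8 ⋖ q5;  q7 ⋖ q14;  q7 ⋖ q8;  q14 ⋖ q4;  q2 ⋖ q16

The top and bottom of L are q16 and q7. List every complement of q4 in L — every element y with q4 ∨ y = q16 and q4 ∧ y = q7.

Need y with q4 ∨ y = q16 and q4 ∧ y = q7.
Checking each element gives: q10, q5, q8.

q10, q5, q8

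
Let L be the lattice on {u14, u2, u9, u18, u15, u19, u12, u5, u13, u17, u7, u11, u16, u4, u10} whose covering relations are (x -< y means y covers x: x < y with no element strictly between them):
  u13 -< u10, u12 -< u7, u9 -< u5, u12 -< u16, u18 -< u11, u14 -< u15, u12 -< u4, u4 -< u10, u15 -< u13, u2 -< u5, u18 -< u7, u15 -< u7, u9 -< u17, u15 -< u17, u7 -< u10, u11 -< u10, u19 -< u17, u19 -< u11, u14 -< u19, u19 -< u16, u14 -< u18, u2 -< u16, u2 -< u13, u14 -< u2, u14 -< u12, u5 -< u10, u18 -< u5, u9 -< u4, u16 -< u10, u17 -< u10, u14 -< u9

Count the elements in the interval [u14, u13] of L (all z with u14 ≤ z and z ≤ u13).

4

The interval [u14, u13] = {u13, u14, u15, u2}, which has 4 elements.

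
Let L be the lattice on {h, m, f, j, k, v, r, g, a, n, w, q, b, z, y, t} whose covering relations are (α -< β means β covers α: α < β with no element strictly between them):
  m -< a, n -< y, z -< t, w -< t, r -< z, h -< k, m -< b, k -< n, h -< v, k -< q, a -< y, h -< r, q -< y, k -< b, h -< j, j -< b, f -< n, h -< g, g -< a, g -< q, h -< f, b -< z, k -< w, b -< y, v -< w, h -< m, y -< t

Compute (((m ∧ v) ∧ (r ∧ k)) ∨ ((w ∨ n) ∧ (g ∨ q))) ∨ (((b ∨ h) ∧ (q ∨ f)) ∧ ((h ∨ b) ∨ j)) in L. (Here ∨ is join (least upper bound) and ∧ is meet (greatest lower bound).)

y

m ∧ v = h
r ∧ k = h
h ∧ h = h
w ∨ n = t
g ∨ q = q
t ∧ q = q
h ∨ q = q
b ∨ h = b
q ∨ f = y
b ∧ y = b
h ∨ b = b
b ∨ j = b
b ∧ b = b
q ∨ b = y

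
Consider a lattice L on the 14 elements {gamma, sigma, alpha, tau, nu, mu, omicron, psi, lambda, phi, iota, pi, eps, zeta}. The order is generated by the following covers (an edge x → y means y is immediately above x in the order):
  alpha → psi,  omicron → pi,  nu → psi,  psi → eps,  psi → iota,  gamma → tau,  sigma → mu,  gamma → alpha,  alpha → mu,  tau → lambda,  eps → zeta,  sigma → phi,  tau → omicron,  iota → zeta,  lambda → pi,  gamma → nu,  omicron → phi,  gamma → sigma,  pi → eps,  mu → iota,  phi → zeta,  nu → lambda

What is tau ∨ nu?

lambda

Common upper bounds of {tau, nu}: eps, lambda, pi, zeta.
The least among these is lambda.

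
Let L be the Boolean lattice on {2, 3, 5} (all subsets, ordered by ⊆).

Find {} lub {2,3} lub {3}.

{2,3}

Under ⊆, join is union: {} ∪ {2,3} ∪ {3} = {2,3}.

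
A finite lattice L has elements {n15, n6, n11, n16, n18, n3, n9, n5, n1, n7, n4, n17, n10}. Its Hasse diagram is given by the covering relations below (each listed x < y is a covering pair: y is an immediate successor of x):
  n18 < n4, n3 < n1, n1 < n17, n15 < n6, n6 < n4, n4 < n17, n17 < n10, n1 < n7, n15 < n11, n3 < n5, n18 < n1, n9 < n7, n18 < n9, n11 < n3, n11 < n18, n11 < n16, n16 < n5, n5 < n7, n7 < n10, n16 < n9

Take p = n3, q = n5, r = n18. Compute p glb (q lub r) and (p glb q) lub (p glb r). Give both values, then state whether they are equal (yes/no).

n3; n3; yes

q lub r = n7, so p glb (q lub r) = n3 glb n7 = n3.
p glb q = n3 and p glb r = n11, so (p glb q) lub (p glb r) = n3 lub n11 = n3.
Equal: yes.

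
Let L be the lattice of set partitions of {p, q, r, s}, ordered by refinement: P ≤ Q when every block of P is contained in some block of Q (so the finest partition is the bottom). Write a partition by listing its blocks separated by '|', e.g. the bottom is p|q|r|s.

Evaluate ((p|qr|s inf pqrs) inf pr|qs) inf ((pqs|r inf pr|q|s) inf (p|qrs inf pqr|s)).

p|q|r|s

p|qr|s ∧ pqrs = p|qr|s
p|qr|s ∧ pr|qs = p|q|r|s
pqs|r ∧ pr|q|s = p|q|r|s
p|qrs ∧ pqr|s = p|qr|s
p|q|r|s ∧ p|qr|s = p|q|r|s
p|q|r|s ∧ p|q|r|s = p|q|r|s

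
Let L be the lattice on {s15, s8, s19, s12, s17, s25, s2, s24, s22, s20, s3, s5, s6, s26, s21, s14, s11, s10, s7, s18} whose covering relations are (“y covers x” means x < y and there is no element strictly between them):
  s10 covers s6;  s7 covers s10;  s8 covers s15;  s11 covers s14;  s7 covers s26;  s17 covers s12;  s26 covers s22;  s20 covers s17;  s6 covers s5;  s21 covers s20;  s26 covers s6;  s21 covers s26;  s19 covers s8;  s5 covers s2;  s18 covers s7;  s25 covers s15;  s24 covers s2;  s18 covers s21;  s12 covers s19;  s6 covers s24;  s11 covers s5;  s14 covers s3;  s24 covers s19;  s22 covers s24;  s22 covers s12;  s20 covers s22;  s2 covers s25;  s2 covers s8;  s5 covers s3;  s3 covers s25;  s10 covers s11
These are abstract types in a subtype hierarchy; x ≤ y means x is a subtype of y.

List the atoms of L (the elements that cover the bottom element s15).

s25, s8

The atoms are exactly the elements that cover s15: s25, s8.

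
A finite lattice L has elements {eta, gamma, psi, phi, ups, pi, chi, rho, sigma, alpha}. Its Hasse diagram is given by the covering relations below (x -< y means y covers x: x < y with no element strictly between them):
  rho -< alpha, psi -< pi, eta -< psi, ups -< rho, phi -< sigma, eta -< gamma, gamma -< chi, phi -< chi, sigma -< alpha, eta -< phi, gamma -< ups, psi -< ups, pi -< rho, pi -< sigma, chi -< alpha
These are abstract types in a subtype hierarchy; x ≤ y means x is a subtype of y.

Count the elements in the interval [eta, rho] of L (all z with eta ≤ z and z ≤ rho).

The interval [eta, rho] = {eta, gamma, pi, psi, rho, ups}, which has 6 elements.

6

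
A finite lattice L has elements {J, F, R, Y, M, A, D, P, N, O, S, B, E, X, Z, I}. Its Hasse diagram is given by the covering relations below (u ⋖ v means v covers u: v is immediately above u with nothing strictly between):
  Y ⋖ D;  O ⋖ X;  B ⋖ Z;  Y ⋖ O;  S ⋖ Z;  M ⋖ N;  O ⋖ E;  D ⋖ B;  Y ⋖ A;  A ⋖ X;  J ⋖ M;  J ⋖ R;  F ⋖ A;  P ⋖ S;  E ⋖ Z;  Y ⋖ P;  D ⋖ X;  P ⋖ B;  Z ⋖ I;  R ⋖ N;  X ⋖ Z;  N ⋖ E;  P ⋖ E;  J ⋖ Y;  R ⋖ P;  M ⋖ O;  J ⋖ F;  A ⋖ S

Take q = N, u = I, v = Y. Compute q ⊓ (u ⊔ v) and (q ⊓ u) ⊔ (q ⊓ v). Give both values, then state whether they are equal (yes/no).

N; N; yes

u ⊔ v = I, so q ⊓ (u ⊔ v) = N ⊓ I = N.
q ⊓ u = N and q ⊓ v = J, so (q ⊓ u) ⊔ (q ⊓ v) = N ⊔ J = N.
Equal: yes.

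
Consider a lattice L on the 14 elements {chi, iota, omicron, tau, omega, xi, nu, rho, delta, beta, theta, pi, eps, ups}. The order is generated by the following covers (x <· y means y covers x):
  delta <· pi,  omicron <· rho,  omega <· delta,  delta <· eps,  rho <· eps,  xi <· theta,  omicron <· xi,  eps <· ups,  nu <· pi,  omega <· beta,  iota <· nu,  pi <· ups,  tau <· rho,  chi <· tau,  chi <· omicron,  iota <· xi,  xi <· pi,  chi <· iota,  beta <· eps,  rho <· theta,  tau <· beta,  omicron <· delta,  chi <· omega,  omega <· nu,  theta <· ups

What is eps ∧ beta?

Common lower bounds of {eps, beta}: beta, chi, omega, tau.
The greatest among these is beta.

beta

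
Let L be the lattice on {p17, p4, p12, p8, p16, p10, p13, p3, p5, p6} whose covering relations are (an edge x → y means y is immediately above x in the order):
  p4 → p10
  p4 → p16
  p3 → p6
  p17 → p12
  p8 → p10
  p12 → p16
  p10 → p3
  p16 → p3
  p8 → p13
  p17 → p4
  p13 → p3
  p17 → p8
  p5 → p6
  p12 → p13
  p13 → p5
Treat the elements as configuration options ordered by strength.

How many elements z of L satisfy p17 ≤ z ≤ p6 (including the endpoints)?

The interval [p17, p6] = {p10, p12, p13, p16, p17, p3, p4, p5, p6, p8}, which has 10 elements.

10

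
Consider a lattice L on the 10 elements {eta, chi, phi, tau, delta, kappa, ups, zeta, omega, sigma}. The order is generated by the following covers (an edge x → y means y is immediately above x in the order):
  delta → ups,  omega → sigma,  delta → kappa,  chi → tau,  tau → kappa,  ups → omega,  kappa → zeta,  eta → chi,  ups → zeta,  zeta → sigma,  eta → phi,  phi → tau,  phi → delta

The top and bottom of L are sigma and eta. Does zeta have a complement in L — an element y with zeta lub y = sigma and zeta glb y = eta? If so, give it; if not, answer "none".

none

For every candidate y, either zeta ∨ y ≠ sigma or zeta ∧ y ≠ eta; no complement exists.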